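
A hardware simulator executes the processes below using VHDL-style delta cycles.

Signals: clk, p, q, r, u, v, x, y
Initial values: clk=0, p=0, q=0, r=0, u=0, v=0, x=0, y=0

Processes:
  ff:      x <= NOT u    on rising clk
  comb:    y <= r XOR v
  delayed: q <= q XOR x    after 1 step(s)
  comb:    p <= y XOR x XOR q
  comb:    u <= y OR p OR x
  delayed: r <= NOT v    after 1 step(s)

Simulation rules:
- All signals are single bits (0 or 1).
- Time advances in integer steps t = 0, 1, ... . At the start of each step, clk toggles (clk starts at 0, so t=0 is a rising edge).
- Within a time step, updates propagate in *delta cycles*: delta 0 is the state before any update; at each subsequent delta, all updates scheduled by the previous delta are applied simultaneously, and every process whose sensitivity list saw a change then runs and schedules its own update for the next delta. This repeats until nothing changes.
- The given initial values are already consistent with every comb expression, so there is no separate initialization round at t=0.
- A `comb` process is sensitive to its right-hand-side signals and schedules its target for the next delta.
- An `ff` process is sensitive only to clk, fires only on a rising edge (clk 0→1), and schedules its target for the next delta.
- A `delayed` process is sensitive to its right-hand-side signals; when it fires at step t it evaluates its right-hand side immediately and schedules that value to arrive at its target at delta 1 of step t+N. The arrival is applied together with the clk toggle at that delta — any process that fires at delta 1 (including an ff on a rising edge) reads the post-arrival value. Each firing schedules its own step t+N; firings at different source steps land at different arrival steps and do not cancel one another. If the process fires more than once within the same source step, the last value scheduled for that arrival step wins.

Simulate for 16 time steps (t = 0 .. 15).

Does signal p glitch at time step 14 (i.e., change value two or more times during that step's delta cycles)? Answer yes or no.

t0.Δ0 r=0 v=0 clk=0 p=0 q=0 y=0 x=0 u=0
t0.Δ1 r=0 v=0 clk=1 p=0 q=0 y=0 x=0 u=0
t0.Δ2 r=0 v=0 clk=1 p=0 q=0 y=0 x=1 u=0
t0.Δ3 r=0 v=0 clk=1 p=1 q=0 y=0 x=1 u=1
t1.Δ0 r=0 v=0 clk=1 p=1 q=0 y=0 x=1 u=1
t1.Δ1 r=0 v=0 clk=0 p=1 q=1 y=0 x=1 u=1
t1.Δ2 r=0 v=0 clk=0 p=0 q=1 y=0 x=1 u=1
t2.Δ0 r=0 v=0 clk=0 p=0 q=1 y=0 x=1 u=1
t2.Δ1 r=0 v=0 clk=1 p=0 q=0 y=0 x=1 u=1
t2.Δ2 r=0 v=0 clk=1 p=1 q=0 y=0 x=0 u=1
t2.Δ3 r=0 v=0 clk=1 p=0 q=0 y=0 x=0 u=1
t2.Δ4 r=0 v=0 clk=1 p=0 q=0 y=0 x=0 u=0
t3.Δ0 r=0 v=0 clk=1 p=0 q=0 y=0 x=0 u=0
t3.Δ1 r=0 v=0 clk=0 p=0 q=0 y=0 x=0 u=0
t4.Δ0 r=0 v=0 clk=0 p=0 q=0 y=0 x=0 u=0
t4.Δ1 r=0 v=0 clk=1 p=0 q=0 y=0 x=0 u=0
t4.Δ2 r=0 v=0 clk=1 p=0 q=0 y=0 x=1 u=0
t4.Δ3 r=0 v=0 clk=1 p=1 q=0 y=0 x=1 u=1
t5.Δ0 r=0 v=0 clk=1 p=1 q=0 y=0 x=1 u=1
t5.Δ1 r=0 v=0 clk=0 p=1 q=1 y=0 x=1 u=1
t5.Δ2 r=0 v=0 clk=0 p=0 q=1 y=0 x=1 u=1
t6.Δ0 r=0 v=0 clk=0 p=0 q=1 y=0 x=1 u=1
t6.Δ1 r=0 v=0 clk=1 p=0 q=0 y=0 x=1 u=1
t6.Δ2 r=0 v=0 clk=1 p=1 q=0 y=0 x=0 u=1
t6.Δ3 r=0 v=0 clk=1 p=0 q=0 y=0 x=0 u=1
t6.Δ4 r=0 v=0 clk=1 p=0 q=0 y=0 x=0 u=0
t7.Δ0 r=0 v=0 clk=1 p=0 q=0 y=0 x=0 u=0
t7.Δ1 r=0 v=0 clk=0 p=0 q=0 y=0 x=0 u=0
t8.Δ0 r=0 v=0 clk=0 p=0 q=0 y=0 x=0 u=0
t8.Δ1 r=0 v=0 clk=1 p=0 q=0 y=0 x=0 u=0
t8.Δ2 r=0 v=0 clk=1 p=0 q=0 y=0 x=1 u=0
t8.Δ3 r=0 v=0 clk=1 p=1 q=0 y=0 x=1 u=1
t9.Δ0 r=0 v=0 clk=1 p=1 q=0 y=0 x=1 u=1
t9.Δ1 r=0 v=0 clk=0 p=1 q=1 y=0 x=1 u=1
t9.Δ2 r=0 v=0 clk=0 p=0 q=1 y=0 x=1 u=1
t10.Δ0 r=0 v=0 clk=0 p=0 q=1 y=0 x=1 u=1
t10.Δ1 r=0 v=0 clk=1 p=0 q=0 y=0 x=1 u=1
t10.Δ2 r=0 v=0 clk=1 p=1 q=0 y=0 x=0 u=1
t10.Δ3 r=0 v=0 clk=1 p=0 q=0 y=0 x=0 u=1
t10.Δ4 r=0 v=0 clk=1 p=0 q=0 y=0 x=0 u=0
t11.Δ0 r=0 v=0 clk=1 p=0 q=0 y=0 x=0 u=0
t11.Δ1 r=0 v=0 clk=0 p=0 q=0 y=0 x=0 u=0
t12.Δ0 r=0 v=0 clk=0 p=0 q=0 y=0 x=0 u=0
t12.Δ1 r=0 v=0 clk=1 p=0 q=0 y=0 x=0 u=0
t12.Δ2 r=0 v=0 clk=1 p=0 q=0 y=0 x=1 u=0
t12.Δ3 r=0 v=0 clk=1 p=1 q=0 y=0 x=1 u=1
t13.Δ0 r=0 v=0 clk=1 p=1 q=0 y=0 x=1 u=1
t13.Δ1 r=0 v=0 clk=0 p=1 q=1 y=0 x=1 u=1
t13.Δ2 r=0 v=0 clk=0 p=0 q=1 y=0 x=1 u=1
t14.Δ0 r=0 v=0 clk=0 p=0 q=1 y=0 x=1 u=1
t14.Δ1 r=0 v=0 clk=1 p=0 q=0 y=0 x=1 u=1
t14.Δ2 r=0 v=0 clk=1 p=1 q=0 y=0 x=0 u=1
t14.Δ3 r=0 v=0 clk=1 p=0 q=0 y=0 x=0 u=1
t14.Δ4 r=0 v=0 clk=1 p=0 q=0 y=0 x=0 u=0
t15.Δ0 r=0 v=0 clk=1 p=0 q=0 y=0 x=0 u=0
t15.Δ1 r=0 v=0 clk=0 p=0 q=0 y=0 x=0 u=0

yes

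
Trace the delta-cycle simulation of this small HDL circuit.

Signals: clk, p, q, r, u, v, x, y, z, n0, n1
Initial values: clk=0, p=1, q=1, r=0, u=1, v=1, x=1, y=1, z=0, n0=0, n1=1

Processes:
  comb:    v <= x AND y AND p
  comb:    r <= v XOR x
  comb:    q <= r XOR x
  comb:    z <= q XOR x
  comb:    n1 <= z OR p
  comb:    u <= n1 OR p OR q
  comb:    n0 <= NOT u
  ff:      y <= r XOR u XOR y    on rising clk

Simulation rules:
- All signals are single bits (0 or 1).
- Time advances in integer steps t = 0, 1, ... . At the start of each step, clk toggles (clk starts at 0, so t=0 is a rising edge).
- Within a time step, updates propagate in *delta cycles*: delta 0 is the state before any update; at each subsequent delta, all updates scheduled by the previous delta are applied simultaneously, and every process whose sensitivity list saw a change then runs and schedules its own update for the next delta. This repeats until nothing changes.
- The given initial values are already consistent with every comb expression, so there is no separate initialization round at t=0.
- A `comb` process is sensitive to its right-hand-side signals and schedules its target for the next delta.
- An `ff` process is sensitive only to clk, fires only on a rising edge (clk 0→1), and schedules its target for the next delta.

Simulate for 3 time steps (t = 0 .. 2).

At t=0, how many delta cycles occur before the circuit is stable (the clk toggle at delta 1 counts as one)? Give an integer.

6

[bits: r,z,v,u,n0,n1,x,p,clk,y,q]
t=0: Δ0=00110111011 Δ1=00110111111 Δ2=00110111101 Δ3=00010111101 Δ4=10010111101 Δ5=10010111100 Δ6=11010111100 | 6Δ
t=1: Δ0=11010111100 Δ1=11010111000 | 1Δ
t=2: Δ0=11010111000 Δ1=11010111100 | 1Δ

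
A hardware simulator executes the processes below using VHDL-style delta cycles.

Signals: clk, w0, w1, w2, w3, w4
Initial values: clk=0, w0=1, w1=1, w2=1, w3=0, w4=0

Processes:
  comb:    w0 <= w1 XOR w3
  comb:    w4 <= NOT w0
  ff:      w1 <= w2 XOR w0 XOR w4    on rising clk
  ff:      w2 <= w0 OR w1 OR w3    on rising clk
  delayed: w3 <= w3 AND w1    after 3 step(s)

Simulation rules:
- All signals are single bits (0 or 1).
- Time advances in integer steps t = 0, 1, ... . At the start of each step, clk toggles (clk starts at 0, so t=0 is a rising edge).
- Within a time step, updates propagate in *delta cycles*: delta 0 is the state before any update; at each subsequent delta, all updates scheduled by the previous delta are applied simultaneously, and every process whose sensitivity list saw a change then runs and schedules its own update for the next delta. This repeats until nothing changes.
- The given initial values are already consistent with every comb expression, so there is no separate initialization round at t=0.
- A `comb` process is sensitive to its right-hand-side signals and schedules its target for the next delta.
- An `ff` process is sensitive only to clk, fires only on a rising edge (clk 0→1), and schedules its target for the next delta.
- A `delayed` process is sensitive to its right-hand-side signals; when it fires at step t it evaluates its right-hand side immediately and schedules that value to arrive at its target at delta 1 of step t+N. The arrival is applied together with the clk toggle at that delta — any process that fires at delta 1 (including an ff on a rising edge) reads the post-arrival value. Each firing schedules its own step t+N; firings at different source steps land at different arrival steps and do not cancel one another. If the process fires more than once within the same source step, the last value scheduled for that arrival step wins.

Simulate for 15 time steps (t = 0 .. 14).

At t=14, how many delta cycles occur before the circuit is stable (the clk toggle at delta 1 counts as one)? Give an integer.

t0.Δ0 clk=0 w4=0 w3=0 w1=1 w0=1 w2=1
t0.Δ1 clk=1 w4=0 w3=0 w1=1 w0=1 w2=1
t0.Δ2 clk=1 w4=0 w3=0 w1=0 w0=1 w2=1
t0.Δ3 clk=1 w4=0 w3=0 w1=0 w0=0 w2=1
t0.Δ4 clk=1 w4=1 w3=0 w1=0 w0=0 w2=1
t1.Δ0 clk=1 w4=1 w3=0 w1=0 w0=0 w2=1
t1.Δ1 clk=0 w4=1 w3=0 w1=0 w0=0 w2=1
t2.Δ0 clk=0 w4=1 w3=0 w1=0 w0=0 w2=1
t2.Δ1 clk=1 w4=1 w3=0 w1=0 w0=0 w2=1
t2.Δ2 clk=1 w4=1 w3=0 w1=0 w0=0 w2=0
t3.Δ0 clk=1 w4=1 w3=0 w1=0 w0=0 w2=0
t3.Δ1 clk=0 w4=1 w3=0 w1=0 w0=0 w2=0
t4.Δ0 clk=0 w4=1 w3=0 w1=0 w0=0 w2=0
t4.Δ1 clk=1 w4=1 w3=0 w1=0 w0=0 w2=0
t4.Δ2 clk=1 w4=1 w3=0 w1=1 w0=0 w2=0
t4.Δ3 clk=1 w4=1 w3=0 w1=1 w0=1 w2=0
t4.Δ4 clk=1 w4=0 w3=0 w1=1 w0=1 w2=0
t5.Δ0 clk=1 w4=0 w3=0 w1=1 w0=1 w2=0
t5.Δ1 clk=0 w4=0 w3=0 w1=1 w0=1 w2=0
t6.Δ0 clk=0 w4=0 w3=0 w1=1 w0=1 w2=0
t6.Δ1 clk=1 w4=0 w3=0 w1=1 w0=1 w2=0
t6.Δ2 clk=1 w4=0 w3=0 w1=1 w0=1 w2=1
t7.Δ0 clk=1 w4=0 w3=0 w1=1 w0=1 w2=1
t7.Δ1 clk=0 w4=0 w3=0 w1=1 w0=1 w2=1
t8.Δ0 clk=0 w4=0 w3=0 w1=1 w0=1 w2=1
t8.Δ1 clk=1 w4=0 w3=0 w1=1 w0=1 w2=1
t8.Δ2 clk=1 w4=0 w3=0 w1=0 w0=1 w2=1
t8.Δ3 clk=1 w4=0 w3=0 w1=0 w0=0 w2=1
t8.Δ4 clk=1 w4=1 w3=0 w1=0 w0=0 w2=1
t9.Δ0 clk=1 w4=1 w3=0 w1=0 w0=0 w2=1
t9.Δ1 clk=0 w4=1 w3=0 w1=0 w0=0 w2=1
t10.Δ0 clk=0 w4=1 w3=0 w1=0 w0=0 w2=1
t10.Δ1 clk=1 w4=1 w3=0 w1=0 w0=0 w2=1
t10.Δ2 clk=1 w4=1 w3=0 w1=0 w0=0 w2=0
t11.Δ0 clk=1 w4=1 w3=0 w1=0 w0=0 w2=0
t11.Δ1 clk=0 w4=1 w3=0 w1=0 w0=0 w2=0
t12.Δ0 clk=0 w4=1 w3=0 w1=0 w0=0 w2=0
t12.Δ1 clk=1 w4=1 w3=0 w1=0 w0=0 w2=0
t12.Δ2 clk=1 w4=1 w3=0 w1=1 w0=0 w2=0
t12.Δ3 clk=1 w4=1 w3=0 w1=1 w0=1 w2=0
t12.Δ4 clk=1 w4=0 w3=0 w1=1 w0=1 w2=0
t13.Δ0 clk=1 w4=0 w3=0 w1=1 w0=1 w2=0
t13.Δ1 clk=0 w4=0 w3=0 w1=1 w0=1 w2=0
t14.Δ0 clk=0 w4=0 w3=0 w1=1 w0=1 w2=0
t14.Δ1 clk=1 w4=0 w3=0 w1=1 w0=1 w2=0
t14.Δ2 clk=1 w4=0 w3=0 w1=1 w0=1 w2=1

2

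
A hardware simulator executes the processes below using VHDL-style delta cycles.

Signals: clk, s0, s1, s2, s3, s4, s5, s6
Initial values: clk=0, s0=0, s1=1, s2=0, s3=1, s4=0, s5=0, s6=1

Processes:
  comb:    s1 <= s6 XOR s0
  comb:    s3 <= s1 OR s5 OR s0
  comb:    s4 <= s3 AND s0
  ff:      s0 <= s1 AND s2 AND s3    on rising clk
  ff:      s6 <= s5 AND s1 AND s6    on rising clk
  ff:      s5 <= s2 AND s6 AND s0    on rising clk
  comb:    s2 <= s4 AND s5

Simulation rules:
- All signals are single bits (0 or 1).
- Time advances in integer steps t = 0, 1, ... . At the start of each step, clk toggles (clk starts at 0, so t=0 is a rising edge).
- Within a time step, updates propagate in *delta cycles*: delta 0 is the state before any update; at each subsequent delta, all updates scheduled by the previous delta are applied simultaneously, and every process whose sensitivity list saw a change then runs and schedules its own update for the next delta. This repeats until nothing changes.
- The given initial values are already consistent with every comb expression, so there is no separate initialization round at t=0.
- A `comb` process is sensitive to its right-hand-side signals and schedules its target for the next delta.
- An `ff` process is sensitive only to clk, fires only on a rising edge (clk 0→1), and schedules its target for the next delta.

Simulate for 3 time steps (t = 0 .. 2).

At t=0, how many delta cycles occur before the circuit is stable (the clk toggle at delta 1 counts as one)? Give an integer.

t=0 Δ0: s5=0 s2=0 s4=0 s3=1 s6=1 s1=1 s0=0 clk=0
  Δ1: clk:0→1
  Δ2: s6:1→0
  Δ3: s1:1→0
  Δ4: s3:1→0
  (4Δ to stable)
t=1 Δ0: s5=0 s2=0 s4=0 s3=0 s6=0 s1=0 s0=0 clk=1
  Δ1: clk:1→0
  (1Δ to stable)
t=2 Δ0: s5=0 s2=0 s4=0 s3=0 s6=0 s1=0 s0=0 clk=0
  Δ1: clk:0→1
  (1Δ to stable)

4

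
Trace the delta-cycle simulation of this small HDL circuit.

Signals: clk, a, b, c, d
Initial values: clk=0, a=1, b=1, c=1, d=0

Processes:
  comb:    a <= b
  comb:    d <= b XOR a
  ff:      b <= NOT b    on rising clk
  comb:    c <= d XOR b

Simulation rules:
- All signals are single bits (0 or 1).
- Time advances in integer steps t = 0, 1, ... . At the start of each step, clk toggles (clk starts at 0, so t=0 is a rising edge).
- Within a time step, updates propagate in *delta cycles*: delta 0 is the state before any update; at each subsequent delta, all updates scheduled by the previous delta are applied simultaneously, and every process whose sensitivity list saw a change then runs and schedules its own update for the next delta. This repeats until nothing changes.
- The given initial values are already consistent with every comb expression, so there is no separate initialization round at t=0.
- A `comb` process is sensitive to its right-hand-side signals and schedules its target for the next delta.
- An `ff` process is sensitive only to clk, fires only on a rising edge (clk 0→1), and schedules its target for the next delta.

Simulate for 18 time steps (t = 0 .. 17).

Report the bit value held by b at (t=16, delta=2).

t=0 Δ0: clk=0 d=0 b=1 a=1 c=1
  Δ1: clk:0→1
  Δ2: b:1→0
  Δ3: d:0→1, a:1→0, c:1→0
  Δ4: d:1→0, c:0→1
  Δ5: c:1→0
  (5Δ to stable)
t=1 Δ0: clk=1 d=0 b=0 a=0 c=0
  Δ1: clk:1→0
  (1Δ to stable)
t=2 Δ0: clk=0 d=0 b=0 a=0 c=0
  Δ1: clk:0→1
  Δ2: b:0→1
  Δ3: d:0→1, a:0→1, c:0→1
  Δ4: d:1→0, c:1→0
  Δ5: c:0→1
  (5Δ to stable)
t=3 Δ0: clk=1 d=0 b=1 a=1 c=1
  Δ1: clk:1→0
  (1Δ to stable)
t=4 Δ0: clk=0 d=0 b=1 a=1 c=1
  Δ1: clk:0→1
  Δ2: b:1→0
  Δ3: d:0→1, a:1→0, c:1→0
  Δ4: d:1→0, c:0→1
  Δ5: c:1→0
  (5Δ to stable)
t=5 Δ0: clk=1 d=0 b=0 a=0 c=0
  Δ1: clk:1→0
  (1Δ to stable)
t=6 Δ0: clk=0 d=0 b=0 a=0 c=0
  Δ1: clk:0→1
  Δ2: b:0→1
  Δ3: d:0→1, a:0→1, c:0→1
  Δ4: d:1→0, c:1→0
  Δ5: c:0→1
  (5Δ to stable)
t=7 Δ0: clk=1 d=0 b=1 a=1 c=1
  Δ1: clk:1→0
  (1Δ to stable)
t=8 Δ0: clk=0 d=0 b=1 a=1 c=1
  Δ1: clk:0→1
  Δ2: b:1→0
  Δ3: d:0→1, a:1→0, c:1→0
  Δ4: d:1→0, c:0→1
  Δ5: c:1→0
  (5Δ to stable)
t=9 Δ0: clk=1 d=0 b=0 a=0 c=0
  Δ1: clk:1→0
  (1Δ to stable)
t=10 Δ0: clk=0 d=0 b=0 a=0 c=0
  Δ1: clk:0→1
  Δ2: b:0→1
  Δ3: d:0→1, a:0→1, c:0→1
  Δ4: d:1→0, c:1→0
  Δ5: c:0→1
  (5Δ to stable)
t=11 Δ0: clk=1 d=0 b=1 a=1 c=1
  Δ1: clk:1→0
  (1Δ to stable)
t=12 Δ0: clk=0 d=0 b=1 a=1 c=1
  Δ1: clk:0→1
  Δ2: b:1→0
  Δ3: d:0→1, a:1→0, c:1→0
  Δ4: d:1→0, c:0→1
  Δ5: c:1→0
  (5Δ to stable)
t=13 Δ0: clk=1 d=0 b=0 a=0 c=0
  Δ1: clk:1→0
  (1Δ to stable)
t=14 Δ0: clk=0 d=0 b=0 a=0 c=0
  Δ1: clk:0→1
  Δ2: b:0→1
  Δ3: d:0→1, a:0→1, c:0→1
  Δ4: d:1→0, c:1→0
  Δ5: c:0→1
  (5Δ to stable)
t=15 Δ0: clk=1 d=0 b=1 a=1 c=1
  Δ1: clk:1→0
  (1Δ to stable)
t=16 Δ0: clk=0 d=0 b=1 a=1 c=1
  Δ1: clk:0→1
  Δ2: b:1→0
  Δ3: d:0→1, a:1→0, c:1→0
  Δ4: d:1→0, c:0→1
  Δ5: c:1→0
  (5Δ to stable)
t=17 Δ0: clk=1 d=0 b=0 a=0 c=0
  Δ1: clk:1→0
  (1Δ to stable)

0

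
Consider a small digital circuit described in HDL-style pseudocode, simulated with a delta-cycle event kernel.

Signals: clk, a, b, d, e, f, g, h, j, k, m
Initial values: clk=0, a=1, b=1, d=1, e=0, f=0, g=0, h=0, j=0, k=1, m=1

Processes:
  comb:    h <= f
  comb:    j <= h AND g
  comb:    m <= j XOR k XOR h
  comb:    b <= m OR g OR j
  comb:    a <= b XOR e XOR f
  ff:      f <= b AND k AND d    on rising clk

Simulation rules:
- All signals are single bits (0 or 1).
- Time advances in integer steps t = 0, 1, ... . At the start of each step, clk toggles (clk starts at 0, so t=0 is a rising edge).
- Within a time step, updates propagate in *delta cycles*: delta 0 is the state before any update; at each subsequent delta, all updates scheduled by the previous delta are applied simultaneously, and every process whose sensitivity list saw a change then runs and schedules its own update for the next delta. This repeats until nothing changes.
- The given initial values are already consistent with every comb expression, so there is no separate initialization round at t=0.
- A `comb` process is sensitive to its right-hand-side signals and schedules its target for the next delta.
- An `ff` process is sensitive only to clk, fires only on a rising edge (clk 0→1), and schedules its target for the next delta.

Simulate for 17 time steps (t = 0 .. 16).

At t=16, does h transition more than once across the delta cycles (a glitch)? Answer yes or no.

[bits: j,f,clk,b,d,k,g,h,a,m,e]
t=0: Δ0=00011100110 Δ1=00111100110 Δ2=01111100110 Δ3=01111101010 Δ4=01111101000 Δ5=01101101000 Δ6=01101101100 | 6Δ
t=1: Δ0=01101101100 Δ1=01001101100 | 1Δ
t=2: Δ0=01001101100 Δ1=01101101100 Δ2=00101101100 Δ3=00101100000 Δ4=00101100010 Δ5=00111100010 Δ6=00111100110 | 6Δ
t=3: Δ0=00111100110 Δ1=00011100110 | 1Δ
t=4: Δ0=00011100110 Δ1=00111100110 Δ2=01111100110 Δ3=01111101010 Δ4=01111101000 Δ5=01101101000 Δ6=01101101100 | 6Δ
t=5: Δ0=01101101100 Δ1=01001101100 | 1Δ
t=6: Δ0=01001101100 Δ1=01101101100 Δ2=00101101100 Δ3=00101100000 Δ4=00101100010 Δ5=00111100010 Δ6=00111100110 | 6Δ
t=7: Δ0=00111100110 Δ1=00011100110 | 1Δ
t=8: Δ0=00011100110 Δ1=00111100110 Δ2=01111100110 Δ3=01111101010 Δ4=01111101000 Δ5=01101101000 Δ6=01101101100 | 6Δ
t=9: Δ0=01101101100 Δ1=01001101100 | 1Δ
t=10: Δ0=01001101100 Δ1=01101101100 Δ2=00101101100 Δ3=00101100000 Δ4=00101100010 Δ5=00111100010 Δ6=00111100110 | 6Δ
t=11: Δ0=00111100110 Δ1=00011100110 | 1Δ
t=12: Δ0=00011100110 Δ1=00111100110 Δ2=01111100110 Δ3=01111101010 Δ4=01111101000 Δ5=01101101000 Δ6=01101101100 | 6Δ
t=13: Δ0=01101101100 Δ1=01001101100 | 1Δ
t=14: Δ0=01001101100 Δ1=01101101100 Δ2=00101101100 Δ3=00101100000 Δ4=00101100010 Δ5=00111100010 Δ6=00111100110 | 6Δ
t=15: Δ0=00111100110 Δ1=00011100110 | 1Δ
t=16: Δ0=00011100110 Δ1=00111100110 Δ2=01111100110 Δ3=01111101010 Δ4=01111101000 Δ5=01101101000 Δ6=01101101100 | 6Δ

no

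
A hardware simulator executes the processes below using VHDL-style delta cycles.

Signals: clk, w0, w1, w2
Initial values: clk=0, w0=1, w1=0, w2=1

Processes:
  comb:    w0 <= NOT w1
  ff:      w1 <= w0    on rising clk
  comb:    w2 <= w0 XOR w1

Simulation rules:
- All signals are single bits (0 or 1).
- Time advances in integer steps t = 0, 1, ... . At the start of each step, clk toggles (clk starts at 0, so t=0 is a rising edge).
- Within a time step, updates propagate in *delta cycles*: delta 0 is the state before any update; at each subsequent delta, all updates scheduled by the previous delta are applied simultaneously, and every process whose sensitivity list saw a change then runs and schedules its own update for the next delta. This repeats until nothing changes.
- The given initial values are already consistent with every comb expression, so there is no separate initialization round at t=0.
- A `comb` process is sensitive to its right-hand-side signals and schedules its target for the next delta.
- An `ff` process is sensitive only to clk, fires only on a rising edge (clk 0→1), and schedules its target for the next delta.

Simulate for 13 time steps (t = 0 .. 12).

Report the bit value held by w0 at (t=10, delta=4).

t=0 Δ0: w0=1 w1=0 w2=1 clk=0
  Δ1: clk:0→1
  Δ2: w1:0→1
  Δ3: w0:1→0, w2:1→0
  Δ4: w2:0→1
  (4Δ to stable)
t=1 Δ0: w0=0 w1=1 w2=1 clk=1
  Δ1: clk:1→0
  (1Δ to stable)
t=2 Δ0: w0=0 w1=1 w2=1 clk=0
  Δ1: clk:0→1
  Δ2: w1:1→0
  Δ3: w0:0→1, w2:1→0
  Δ4: w2:0→1
  (4Δ to stable)
t=3 Δ0: w0=1 w1=0 w2=1 clk=1
  Δ1: clk:1→0
  (1Δ to stable)
t=4 Δ0: w0=1 w1=0 w2=1 clk=0
  Δ1: clk:0→1
  Δ2: w1:0→1
  Δ3: w0:1→0, w2:1→0
  Δ4: w2:0→1
  (4Δ to stable)
t=5 Δ0: w0=0 w1=1 w2=1 clk=1
  Δ1: clk:1→0
  (1Δ to stable)
t=6 Δ0: w0=0 w1=1 w2=1 clk=0
  Δ1: clk:0→1
  Δ2: w1:1→0
  Δ3: w0:0→1, w2:1→0
  Δ4: w2:0→1
  (4Δ to stable)
t=7 Δ0: w0=1 w1=0 w2=1 clk=1
  Δ1: clk:1→0
  (1Δ to stable)
t=8 Δ0: w0=1 w1=0 w2=1 clk=0
  Δ1: clk:0→1
  Δ2: w1:0→1
  Δ3: w0:1→0, w2:1→0
  Δ4: w2:0→1
  (4Δ to stable)
t=9 Δ0: w0=0 w1=1 w2=1 clk=1
  Δ1: clk:1→0
  (1Δ to stable)
t=10 Δ0: w0=0 w1=1 w2=1 clk=0
  Δ1: clk:0→1
  Δ2: w1:1→0
  Δ3: w0:0→1, w2:1→0
  Δ4: w2:0→1
  (4Δ to stable)
t=11 Δ0: w0=1 w1=0 w2=1 clk=1
  Δ1: clk:1→0
  (1Δ to stable)
t=12 Δ0: w0=1 w1=0 w2=1 clk=0
  Δ1: clk:0→1
  Δ2: w1:0→1
  Δ3: w0:1→0, w2:1→0
  Δ4: w2:0→1
  (4Δ to stable)

1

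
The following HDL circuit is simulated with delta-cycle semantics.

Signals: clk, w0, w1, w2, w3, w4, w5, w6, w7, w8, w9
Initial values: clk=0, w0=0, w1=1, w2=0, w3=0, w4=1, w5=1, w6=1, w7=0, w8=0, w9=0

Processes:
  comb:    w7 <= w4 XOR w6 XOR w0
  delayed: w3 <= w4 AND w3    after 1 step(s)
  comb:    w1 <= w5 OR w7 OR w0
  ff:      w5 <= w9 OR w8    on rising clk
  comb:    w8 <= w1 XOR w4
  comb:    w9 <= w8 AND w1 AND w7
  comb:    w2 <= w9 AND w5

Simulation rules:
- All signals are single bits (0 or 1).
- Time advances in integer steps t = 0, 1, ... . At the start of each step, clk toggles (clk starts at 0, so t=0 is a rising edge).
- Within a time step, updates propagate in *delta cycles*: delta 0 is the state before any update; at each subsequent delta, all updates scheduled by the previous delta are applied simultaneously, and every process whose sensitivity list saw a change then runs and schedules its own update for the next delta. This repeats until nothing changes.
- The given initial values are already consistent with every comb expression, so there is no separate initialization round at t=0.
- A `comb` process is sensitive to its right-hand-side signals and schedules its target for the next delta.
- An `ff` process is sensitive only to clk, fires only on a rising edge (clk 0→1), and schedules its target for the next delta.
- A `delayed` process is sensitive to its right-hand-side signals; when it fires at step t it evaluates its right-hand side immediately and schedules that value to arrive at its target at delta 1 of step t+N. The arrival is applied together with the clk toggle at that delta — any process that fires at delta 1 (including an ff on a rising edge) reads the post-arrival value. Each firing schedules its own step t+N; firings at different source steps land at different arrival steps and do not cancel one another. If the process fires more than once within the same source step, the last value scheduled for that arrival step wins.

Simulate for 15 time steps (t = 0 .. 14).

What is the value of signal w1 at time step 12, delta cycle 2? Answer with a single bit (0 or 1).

[bits: w3,w1,w9,clk,w8,w7,w5,w2,w4,w6,w0]
t=0: Δ0=01000010110 Δ1=01010010110 Δ2=01010000110 Δ3=00010000110 Δ4=00011000110 | 4Δ
t=1: Δ0=00011000110 Δ1=00001000110 | 1Δ
t=2: Δ0=00001000110 Δ1=00011000110 Δ2=00011010110 Δ3=01011010110 Δ4=01010010110 | 4Δ
t=3: Δ0=01010010110 Δ1=01000010110 | 1Δ
t=4: Δ0=01000010110 Δ1=01010010110 Δ2=01010000110 Δ3=00010000110 Δ4=00011000110 | 4Δ
t=5: Δ0=00011000110 Δ1=00001000110 | 1Δ
t=6: Δ0=00001000110 Δ1=00011000110 Δ2=00011010110 Δ3=01011010110 Δ4=01010010110 | 4Δ
t=7: Δ0=01010010110 Δ1=01000010110 | 1Δ
t=8: Δ0=01000010110 Δ1=01010010110 Δ2=01010000110 Δ3=00010000110 Δ4=00011000110 | 4Δ
t=9: Δ0=00011000110 Δ1=00001000110 | 1Δ
t=10: Δ0=00001000110 Δ1=00011000110 Δ2=00011010110 Δ3=01011010110 Δ4=01010010110 | 4Δ
t=11: Δ0=01010010110 Δ1=01000010110 | 1Δ
t=12: Δ0=01000010110 Δ1=01010010110 Δ2=01010000110 Δ3=00010000110 Δ4=00011000110 | 4Δ
t=13: Δ0=00011000110 Δ1=00001000110 | 1Δ
t=14: Δ0=00001000110 Δ1=00011000110 Δ2=00011010110 Δ3=01011010110 Δ4=01010010110 | 4Δ

1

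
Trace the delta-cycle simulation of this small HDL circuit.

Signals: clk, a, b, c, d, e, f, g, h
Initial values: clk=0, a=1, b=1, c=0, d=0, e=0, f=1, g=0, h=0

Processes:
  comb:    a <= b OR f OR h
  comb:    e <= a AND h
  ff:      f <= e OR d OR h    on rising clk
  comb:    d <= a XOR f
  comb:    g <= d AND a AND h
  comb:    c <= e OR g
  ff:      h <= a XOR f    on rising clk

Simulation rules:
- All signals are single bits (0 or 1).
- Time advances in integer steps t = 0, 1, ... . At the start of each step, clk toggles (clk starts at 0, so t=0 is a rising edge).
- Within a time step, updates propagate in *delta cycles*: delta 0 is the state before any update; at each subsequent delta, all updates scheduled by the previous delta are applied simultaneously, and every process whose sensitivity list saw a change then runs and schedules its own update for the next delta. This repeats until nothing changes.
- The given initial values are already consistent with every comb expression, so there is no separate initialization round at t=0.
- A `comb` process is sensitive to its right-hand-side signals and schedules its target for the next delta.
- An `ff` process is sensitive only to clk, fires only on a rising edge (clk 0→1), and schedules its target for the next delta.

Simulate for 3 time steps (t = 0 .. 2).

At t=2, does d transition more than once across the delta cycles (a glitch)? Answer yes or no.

t=0 Δ0: h=0 d=0 b=1 f=1 g=0 e=0 a=1 c=0 clk=0
  Δ1: clk:0→1
  Δ2: f:1→0
  Δ3: d:0→1
  (3Δ to stable)
t=1 Δ0: h=0 d=1 b=1 f=0 g=0 e=0 a=1 c=0 clk=1
  Δ1: clk:1→0
  (1Δ to stable)
t=2 Δ0: h=0 d=1 b=1 f=0 g=0 e=0 a=1 c=0 clk=0
  Δ1: clk:0→1
  Δ2: h:0→1, f:0→1
  Δ3: d:1→0, g:0→1, e:0→1
  Δ4: g:1→0, c:0→1
  (4Δ to stable)

no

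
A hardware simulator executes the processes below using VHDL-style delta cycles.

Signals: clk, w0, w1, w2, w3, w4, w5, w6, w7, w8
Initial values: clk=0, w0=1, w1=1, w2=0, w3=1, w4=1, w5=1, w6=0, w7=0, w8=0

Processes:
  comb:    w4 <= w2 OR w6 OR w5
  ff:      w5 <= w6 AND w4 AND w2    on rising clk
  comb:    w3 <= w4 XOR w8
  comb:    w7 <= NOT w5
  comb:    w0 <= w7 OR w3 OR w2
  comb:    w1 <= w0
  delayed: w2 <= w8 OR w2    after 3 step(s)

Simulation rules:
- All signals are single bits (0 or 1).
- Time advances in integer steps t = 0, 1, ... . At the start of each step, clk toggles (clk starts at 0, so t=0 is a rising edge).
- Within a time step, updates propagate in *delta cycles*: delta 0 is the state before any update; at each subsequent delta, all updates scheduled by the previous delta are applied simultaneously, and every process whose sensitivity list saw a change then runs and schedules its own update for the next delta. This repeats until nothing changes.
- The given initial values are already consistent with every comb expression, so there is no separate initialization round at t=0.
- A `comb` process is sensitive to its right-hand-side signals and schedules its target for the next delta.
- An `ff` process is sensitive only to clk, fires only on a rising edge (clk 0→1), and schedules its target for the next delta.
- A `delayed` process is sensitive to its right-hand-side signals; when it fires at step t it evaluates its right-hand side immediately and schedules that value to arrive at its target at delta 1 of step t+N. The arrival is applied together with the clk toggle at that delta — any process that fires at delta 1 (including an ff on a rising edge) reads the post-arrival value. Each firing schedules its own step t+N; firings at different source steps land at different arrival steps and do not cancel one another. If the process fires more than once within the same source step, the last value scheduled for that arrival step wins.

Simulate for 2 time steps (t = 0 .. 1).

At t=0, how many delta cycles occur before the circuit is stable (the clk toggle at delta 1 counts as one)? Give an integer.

t=0 Δ0: w6=0 w5=1 clk=0 w3=1 w0=1 w2=0 w7=0 w4=1 w1=1 w8=0
  Δ1: clk:0→1
  Δ2: w5:1→0
  Δ3: w7:0→1, w4:1→0
  Δ4: w3:1→0
  (4Δ to stable)
t=1 Δ0: w6=0 w5=0 clk=1 w3=0 w0=1 w2=0 w7=1 w4=0 w1=1 w8=0
  Δ1: clk:1→0
  (1Δ to stable)

4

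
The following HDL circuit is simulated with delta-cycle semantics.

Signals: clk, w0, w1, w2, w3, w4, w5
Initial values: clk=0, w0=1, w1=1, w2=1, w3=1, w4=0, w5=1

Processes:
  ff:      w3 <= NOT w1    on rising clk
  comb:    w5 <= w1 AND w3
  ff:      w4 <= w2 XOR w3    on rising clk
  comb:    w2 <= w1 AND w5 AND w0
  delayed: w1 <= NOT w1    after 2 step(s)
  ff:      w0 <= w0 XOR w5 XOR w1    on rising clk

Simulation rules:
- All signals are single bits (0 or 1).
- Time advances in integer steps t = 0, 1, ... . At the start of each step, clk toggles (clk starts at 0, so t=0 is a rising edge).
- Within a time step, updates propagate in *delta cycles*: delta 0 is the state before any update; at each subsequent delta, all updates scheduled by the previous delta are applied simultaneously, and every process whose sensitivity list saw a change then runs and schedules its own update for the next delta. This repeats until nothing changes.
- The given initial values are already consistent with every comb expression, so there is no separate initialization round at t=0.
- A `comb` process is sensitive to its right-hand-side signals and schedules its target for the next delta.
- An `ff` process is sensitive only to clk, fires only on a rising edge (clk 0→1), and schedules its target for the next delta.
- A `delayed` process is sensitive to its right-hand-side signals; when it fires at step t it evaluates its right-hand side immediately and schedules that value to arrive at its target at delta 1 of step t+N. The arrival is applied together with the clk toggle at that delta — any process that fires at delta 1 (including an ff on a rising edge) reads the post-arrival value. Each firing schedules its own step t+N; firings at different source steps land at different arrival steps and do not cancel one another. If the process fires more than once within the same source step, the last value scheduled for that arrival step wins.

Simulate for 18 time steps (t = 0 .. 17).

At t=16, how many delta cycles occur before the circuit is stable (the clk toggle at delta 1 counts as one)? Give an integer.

2

t0.Δ0 w4=0 clk=0 w5=1 w0=1 w1=1 w2=1 w3=1
t0.Δ1 w4=0 clk=1 w5=1 w0=1 w1=1 w2=1 w3=1
t0.Δ2 w4=0 clk=1 w5=1 w0=1 w1=1 w2=1 w3=0
t0.Δ3 w4=0 clk=1 w5=0 w0=1 w1=1 w2=1 w3=0
t0.Δ4 w4=0 clk=1 w5=0 w0=1 w1=1 w2=0 w3=0
t1.Δ0 w4=0 clk=1 w5=0 w0=1 w1=1 w2=0 w3=0
t1.Δ1 w4=0 clk=0 w5=0 w0=1 w1=1 w2=0 w3=0
t2.Δ0 w4=0 clk=0 w5=0 w0=1 w1=1 w2=0 w3=0
t2.Δ1 w4=0 clk=1 w5=0 w0=1 w1=1 w2=0 w3=0
t2.Δ2 w4=0 clk=1 w5=0 w0=0 w1=1 w2=0 w3=0
t3.Δ0 w4=0 clk=1 w5=0 w0=0 w1=1 w2=0 w3=0
t3.Δ1 w4=0 clk=0 w5=0 w0=0 w1=1 w2=0 w3=0
t4.Δ0 w4=0 clk=0 w5=0 w0=0 w1=1 w2=0 w3=0
t4.Δ1 w4=0 clk=1 w5=0 w0=0 w1=1 w2=0 w3=0
t4.Δ2 w4=0 clk=1 w5=0 w0=1 w1=1 w2=0 w3=0
t5.Δ0 w4=0 clk=1 w5=0 w0=1 w1=1 w2=0 w3=0
t5.Δ1 w4=0 clk=0 w5=0 w0=1 w1=1 w2=0 w3=0
t6.Δ0 w4=0 clk=0 w5=0 w0=1 w1=1 w2=0 w3=0
t6.Δ1 w4=0 clk=1 w5=0 w0=1 w1=1 w2=0 w3=0
t6.Δ2 w4=0 clk=1 w5=0 w0=0 w1=1 w2=0 w3=0
t7.Δ0 w4=0 clk=1 w5=0 w0=0 w1=1 w2=0 w3=0
t7.Δ1 w4=0 clk=0 w5=0 w0=0 w1=1 w2=0 w3=0
t8.Δ0 w4=0 clk=0 w5=0 w0=0 w1=1 w2=0 w3=0
t8.Δ1 w4=0 clk=1 w5=0 w0=0 w1=1 w2=0 w3=0
t8.Δ2 w4=0 clk=1 w5=0 w0=1 w1=1 w2=0 w3=0
t9.Δ0 w4=0 clk=1 w5=0 w0=1 w1=1 w2=0 w3=0
t9.Δ1 w4=0 clk=0 w5=0 w0=1 w1=1 w2=0 w3=0
t10.Δ0 w4=0 clk=0 w5=0 w0=1 w1=1 w2=0 w3=0
t10.Δ1 w4=0 clk=1 w5=0 w0=1 w1=1 w2=0 w3=0
t10.Δ2 w4=0 clk=1 w5=0 w0=0 w1=1 w2=0 w3=0
t11.Δ0 w4=0 clk=1 w5=0 w0=0 w1=1 w2=0 w3=0
t11.Δ1 w4=0 clk=0 w5=0 w0=0 w1=1 w2=0 w3=0
t12.Δ0 w4=0 clk=0 w5=0 w0=0 w1=1 w2=0 w3=0
t12.Δ1 w4=0 clk=1 w5=0 w0=0 w1=1 w2=0 w3=0
t12.Δ2 w4=0 clk=1 w5=0 w0=1 w1=1 w2=0 w3=0
t13.Δ0 w4=0 clk=1 w5=0 w0=1 w1=1 w2=0 w3=0
t13.Δ1 w4=0 clk=0 w5=0 w0=1 w1=1 w2=0 w3=0
t14.Δ0 w4=0 clk=0 w5=0 w0=1 w1=1 w2=0 w3=0
t14.Δ1 w4=0 clk=1 w5=0 w0=1 w1=1 w2=0 w3=0
t14.Δ2 w4=0 clk=1 w5=0 w0=0 w1=1 w2=0 w3=0
t15.Δ0 w4=0 clk=1 w5=0 w0=0 w1=1 w2=0 w3=0
t15.Δ1 w4=0 clk=0 w5=0 w0=0 w1=1 w2=0 w3=0
t16.Δ0 w4=0 clk=0 w5=0 w0=0 w1=1 w2=0 w3=0
t16.Δ1 w4=0 clk=1 w5=0 w0=0 w1=1 w2=0 w3=0
t16.Δ2 w4=0 clk=1 w5=0 w0=1 w1=1 w2=0 w3=0
t17.Δ0 w4=0 clk=1 w5=0 w0=1 w1=1 w2=0 w3=0
t17.Δ1 w4=0 clk=0 w5=0 w0=1 w1=1 w2=0 w3=0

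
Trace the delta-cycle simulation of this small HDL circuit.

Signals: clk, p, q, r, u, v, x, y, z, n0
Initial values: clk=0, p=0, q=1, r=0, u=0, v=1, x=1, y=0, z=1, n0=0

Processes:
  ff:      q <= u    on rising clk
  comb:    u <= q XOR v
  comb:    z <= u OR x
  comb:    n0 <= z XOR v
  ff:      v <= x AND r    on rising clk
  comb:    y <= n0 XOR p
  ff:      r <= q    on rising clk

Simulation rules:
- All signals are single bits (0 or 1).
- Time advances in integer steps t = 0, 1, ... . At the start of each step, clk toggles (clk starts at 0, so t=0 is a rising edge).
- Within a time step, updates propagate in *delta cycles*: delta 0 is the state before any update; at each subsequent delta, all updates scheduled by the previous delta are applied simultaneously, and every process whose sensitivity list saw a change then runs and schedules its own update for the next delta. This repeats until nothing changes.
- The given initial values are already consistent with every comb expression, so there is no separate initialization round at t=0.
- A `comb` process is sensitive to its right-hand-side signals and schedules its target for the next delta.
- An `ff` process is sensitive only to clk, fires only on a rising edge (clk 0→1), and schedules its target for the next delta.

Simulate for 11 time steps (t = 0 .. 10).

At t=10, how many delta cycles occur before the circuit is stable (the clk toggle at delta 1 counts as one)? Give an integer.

3

t0.Δ0 n0=0 q=1 u=0 v=1 r=0 clk=0 z=1 x=1 y=0 p=0
t0.Δ1 n0=0 q=1 u=0 v=1 r=0 clk=1 z=1 x=1 y=0 p=0
t0.Δ2 n0=0 q=0 u=0 v=0 r=1 clk=1 z=1 x=1 y=0 p=0
t0.Δ3 n0=1 q=0 u=0 v=0 r=1 clk=1 z=1 x=1 y=0 p=0
t0.Δ4 n0=1 q=0 u=0 v=0 r=1 clk=1 z=1 x=1 y=1 p=0
t1.Δ0 n0=1 q=0 u=0 v=0 r=1 clk=1 z=1 x=1 y=1 p=0
t1.Δ1 n0=1 q=0 u=0 v=0 r=1 clk=0 z=1 x=1 y=1 p=0
t2.Δ0 n0=1 q=0 u=0 v=0 r=1 clk=0 z=1 x=1 y=1 p=0
t2.Δ1 n0=1 q=0 u=0 v=0 r=1 clk=1 z=1 x=1 y=1 p=0
t2.Δ2 n0=1 q=0 u=0 v=1 r=0 clk=1 z=1 x=1 y=1 p=0
t2.Δ3 n0=0 q=0 u=1 v=1 r=0 clk=1 z=1 x=1 y=1 p=0
t2.Δ4 n0=0 q=0 u=1 v=1 r=0 clk=1 z=1 x=1 y=0 p=0
t3.Δ0 n0=0 q=0 u=1 v=1 r=0 clk=1 z=1 x=1 y=0 p=0
t3.Δ1 n0=0 q=0 u=1 v=1 r=0 clk=0 z=1 x=1 y=0 p=0
t4.Δ0 n0=0 q=0 u=1 v=1 r=0 clk=0 z=1 x=1 y=0 p=0
t4.Δ1 n0=0 q=0 u=1 v=1 r=0 clk=1 z=1 x=1 y=0 p=0
t4.Δ2 n0=0 q=1 u=1 v=0 r=0 clk=1 z=1 x=1 y=0 p=0
t4.Δ3 n0=1 q=1 u=1 v=0 r=0 clk=1 z=1 x=1 y=0 p=0
t4.Δ4 n0=1 q=1 u=1 v=0 r=0 clk=1 z=1 x=1 y=1 p=0
t5.Δ0 n0=1 q=1 u=1 v=0 r=0 clk=1 z=1 x=1 y=1 p=0
t5.Δ1 n0=1 q=1 u=1 v=0 r=0 clk=0 z=1 x=1 y=1 p=0
t6.Δ0 n0=1 q=1 u=1 v=0 r=0 clk=0 z=1 x=1 y=1 p=0
t6.Δ1 n0=1 q=1 u=1 v=0 r=0 clk=1 z=1 x=1 y=1 p=0
t6.Δ2 n0=1 q=1 u=1 v=0 r=1 clk=1 z=1 x=1 y=1 p=0
t7.Δ0 n0=1 q=1 u=1 v=0 r=1 clk=1 z=1 x=1 y=1 p=0
t7.Δ1 n0=1 q=1 u=1 v=0 r=1 clk=0 z=1 x=1 y=1 p=0
t8.Δ0 n0=1 q=1 u=1 v=0 r=1 clk=0 z=1 x=1 y=1 p=0
t8.Δ1 n0=1 q=1 u=1 v=0 r=1 clk=1 z=1 x=1 y=1 p=0
t8.Δ2 n0=1 q=1 u=1 v=1 r=1 clk=1 z=1 x=1 y=1 p=0
t8.Δ3 n0=0 q=1 u=0 v=1 r=1 clk=1 z=1 x=1 y=1 p=0
t8.Δ4 n0=0 q=1 u=0 v=1 r=1 clk=1 z=1 x=1 y=0 p=0
t9.Δ0 n0=0 q=1 u=0 v=1 r=1 clk=1 z=1 x=1 y=0 p=0
t9.Δ1 n0=0 q=1 u=0 v=1 r=1 clk=0 z=1 x=1 y=0 p=0
t10.Δ0 n0=0 q=1 u=0 v=1 r=1 clk=0 z=1 x=1 y=0 p=0
t10.Δ1 n0=0 q=1 u=0 v=1 r=1 clk=1 z=1 x=1 y=0 p=0
t10.Δ2 n0=0 q=0 u=0 v=1 r=1 clk=1 z=1 x=1 y=0 p=0
t10.Δ3 n0=0 q=0 u=1 v=1 r=1 clk=1 z=1 x=1 y=0 p=0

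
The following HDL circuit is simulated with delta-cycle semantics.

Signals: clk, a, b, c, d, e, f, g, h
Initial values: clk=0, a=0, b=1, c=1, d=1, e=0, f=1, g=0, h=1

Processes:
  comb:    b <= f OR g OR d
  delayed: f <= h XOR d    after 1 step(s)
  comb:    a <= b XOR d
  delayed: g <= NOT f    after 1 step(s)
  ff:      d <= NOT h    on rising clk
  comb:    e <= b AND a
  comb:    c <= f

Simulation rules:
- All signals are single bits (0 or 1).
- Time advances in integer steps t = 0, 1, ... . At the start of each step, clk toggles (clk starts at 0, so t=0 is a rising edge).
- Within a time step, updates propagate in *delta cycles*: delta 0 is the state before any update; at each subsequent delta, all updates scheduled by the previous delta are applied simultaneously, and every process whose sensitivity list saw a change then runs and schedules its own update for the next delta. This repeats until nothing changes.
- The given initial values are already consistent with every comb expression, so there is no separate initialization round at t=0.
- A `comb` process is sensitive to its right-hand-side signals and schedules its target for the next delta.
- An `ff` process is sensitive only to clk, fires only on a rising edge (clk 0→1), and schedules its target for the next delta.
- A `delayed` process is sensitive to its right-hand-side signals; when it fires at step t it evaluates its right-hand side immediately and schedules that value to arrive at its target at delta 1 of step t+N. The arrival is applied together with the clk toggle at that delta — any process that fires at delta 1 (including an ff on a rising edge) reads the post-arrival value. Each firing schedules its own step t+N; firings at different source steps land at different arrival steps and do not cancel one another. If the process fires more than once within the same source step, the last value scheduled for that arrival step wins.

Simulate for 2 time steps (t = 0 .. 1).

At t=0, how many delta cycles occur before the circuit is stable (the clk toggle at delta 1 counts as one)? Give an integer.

t0.Δ0 c=1 a=0 h=1 d=1 clk=0 f=1 b=1 e=0 g=0
t0.Δ1 c=1 a=0 h=1 d=1 clk=1 f=1 b=1 e=0 g=0
t0.Δ2 c=1 a=0 h=1 d=0 clk=1 f=1 b=1 e=0 g=0
t0.Δ3 c=1 a=1 h=1 d=0 clk=1 f=1 b=1 e=0 g=0
t0.Δ4 c=1 a=1 h=1 d=0 clk=1 f=1 b=1 e=1 g=0
t1.Δ0 c=1 a=1 h=1 d=0 clk=1 f=1 b=1 e=1 g=0
t1.Δ1 c=1 a=1 h=1 d=0 clk=0 f=1 b=1 e=1 g=0

4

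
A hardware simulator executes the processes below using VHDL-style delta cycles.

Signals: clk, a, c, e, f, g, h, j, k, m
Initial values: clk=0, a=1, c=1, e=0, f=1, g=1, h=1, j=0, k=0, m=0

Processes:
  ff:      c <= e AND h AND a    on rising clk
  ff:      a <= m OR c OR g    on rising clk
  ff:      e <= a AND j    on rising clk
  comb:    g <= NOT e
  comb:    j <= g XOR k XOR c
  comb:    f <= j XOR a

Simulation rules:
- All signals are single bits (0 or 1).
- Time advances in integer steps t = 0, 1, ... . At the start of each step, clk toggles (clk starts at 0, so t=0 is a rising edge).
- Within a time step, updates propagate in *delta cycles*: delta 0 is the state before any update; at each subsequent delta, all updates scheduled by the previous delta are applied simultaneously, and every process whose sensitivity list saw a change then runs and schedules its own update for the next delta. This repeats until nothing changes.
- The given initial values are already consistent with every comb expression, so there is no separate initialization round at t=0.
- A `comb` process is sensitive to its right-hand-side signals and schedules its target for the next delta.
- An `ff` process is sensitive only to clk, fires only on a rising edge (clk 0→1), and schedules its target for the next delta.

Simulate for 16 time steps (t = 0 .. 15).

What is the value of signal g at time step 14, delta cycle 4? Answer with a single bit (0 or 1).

t=0 Δ0: clk=0 k=0 j=0 m=0 h=1 a=1 c=1 e=0 f=1 g=1
  Δ1: clk:0→1
  Δ2: c:1→0
  Δ3: j:0→1
  Δ4: f:1→0
  (4Δ to stable)
t=1 Δ0: clk=1 k=0 j=1 m=0 h=1 a=1 c=0 e=0 f=0 g=1
  Δ1: clk:1→0
  (1Δ to stable)
t=2 Δ0: clk=0 k=0 j=1 m=0 h=1 a=1 c=0 e=0 f=0 g=1
  Δ1: clk:0→1
  Δ2: e:0→1
  Δ3: g:1→0
  Δ4: j:1→0
  Δ5: f:0→1
  (5Δ to stable)
t=3 Δ0: clk=1 k=0 j=0 m=0 h=1 a=1 c=0 e=1 f=1 g=0
  Δ1: clk:1→0
  (1Δ to stable)
t=4 Δ0: clk=0 k=0 j=0 m=0 h=1 a=1 c=0 e=1 f=1 g=0
  Δ1: clk:0→1
  Δ2: a:1→0, c:0→1, e:1→0
  Δ3: j:0→1, f:1→0, g:0→1
  Δ4: j:1→0, f:0→1
  Δ5: f:1→0
  (5Δ to stable)
t=5 Δ0: clk=1 k=0 j=0 m=0 h=1 a=0 c=1 e=0 f=0 g=1
  Δ1: clk:1→0
  (1Δ to stable)
t=6 Δ0: clk=0 k=0 j=0 m=0 h=1 a=0 c=1 e=0 f=0 g=1
  Δ1: clk:0→1
  Δ2: a:0→1, c:1→0
  Δ3: j:0→1, f:0→1
  Δ4: f:1→0
  (4Δ to stable)
t=7 Δ0: clk=1 k=0 j=1 m=0 h=1 a=1 c=0 e=0 f=0 g=1
  Δ1: clk:1→0
  (1Δ to stable)
t=8 Δ0: clk=0 k=0 j=1 m=0 h=1 a=1 c=0 e=0 f=0 g=1
  Δ1: clk:0→1
  Δ2: e:0→1
  Δ3: g:1→0
  Δ4: j:1→0
  Δ5: f:0→1
  (5Δ to stable)
t=9 Δ0: clk=1 k=0 j=0 m=0 h=1 a=1 c=0 e=1 f=1 g=0
  Δ1: clk:1→0
  (1Δ to stable)
t=10 Δ0: clk=0 k=0 j=0 m=0 h=1 a=1 c=0 e=1 f=1 g=0
  Δ1: clk:0→1
  Δ2: a:1→0, c:0→1, e:1→0
  Δ3: j:0→1, f:1→0, g:0→1
  Δ4: j:1→0, f:0→1
  Δ5: f:1→0
  (5Δ to stable)
t=11 Δ0: clk=1 k=0 j=0 m=0 h=1 a=0 c=1 e=0 f=0 g=1
  Δ1: clk:1→0
  (1Δ to stable)
t=12 Δ0: clk=0 k=0 j=0 m=0 h=1 a=0 c=1 e=0 f=0 g=1
  Δ1: clk:0→1
  Δ2: a:0→1, c:1→0
  Δ3: j:0→1, f:0→1
  Δ4: f:1→0
  (4Δ to stable)
t=13 Δ0: clk=1 k=0 j=1 m=0 h=1 a=1 c=0 e=0 f=0 g=1
  Δ1: clk:1→0
  (1Δ to stable)
t=14 Δ0: clk=0 k=0 j=1 m=0 h=1 a=1 c=0 e=0 f=0 g=1
  Δ1: clk:0→1
  Δ2: e:0→1
  Δ3: g:1→0
  Δ4: j:1→0
  Δ5: f:0→1
  (5Δ to stable)
t=15 Δ0: clk=1 k=0 j=0 m=0 h=1 a=1 c=0 e=1 f=1 g=0
  Δ1: clk:1→0
  (1Δ to stable)

0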